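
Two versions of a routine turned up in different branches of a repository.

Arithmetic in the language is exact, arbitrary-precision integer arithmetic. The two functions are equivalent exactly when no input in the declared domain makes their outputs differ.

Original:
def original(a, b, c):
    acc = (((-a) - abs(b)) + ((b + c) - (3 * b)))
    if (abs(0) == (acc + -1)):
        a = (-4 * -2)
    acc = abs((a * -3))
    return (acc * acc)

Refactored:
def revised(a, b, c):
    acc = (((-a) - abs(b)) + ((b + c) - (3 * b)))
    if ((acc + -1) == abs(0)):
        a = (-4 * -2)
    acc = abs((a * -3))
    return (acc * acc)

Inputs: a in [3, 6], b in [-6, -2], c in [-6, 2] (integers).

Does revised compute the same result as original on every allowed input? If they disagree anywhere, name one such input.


Behavior is preserved: although same computation, different form, the outputs never diverge.
Tracing a=5, b=-5, c=-3: original: acc=-3, then (abs(0) == (acc + -1)) is false, then acc=15, then returns 225 | revised: acc=-3, then ((acc + -1) == abs(0)) is false, then acc=15, then returns 225 — matching result 225.
An exhaustive pass over the 180 declared inputs shows identical outputs.
verdict: equivalent


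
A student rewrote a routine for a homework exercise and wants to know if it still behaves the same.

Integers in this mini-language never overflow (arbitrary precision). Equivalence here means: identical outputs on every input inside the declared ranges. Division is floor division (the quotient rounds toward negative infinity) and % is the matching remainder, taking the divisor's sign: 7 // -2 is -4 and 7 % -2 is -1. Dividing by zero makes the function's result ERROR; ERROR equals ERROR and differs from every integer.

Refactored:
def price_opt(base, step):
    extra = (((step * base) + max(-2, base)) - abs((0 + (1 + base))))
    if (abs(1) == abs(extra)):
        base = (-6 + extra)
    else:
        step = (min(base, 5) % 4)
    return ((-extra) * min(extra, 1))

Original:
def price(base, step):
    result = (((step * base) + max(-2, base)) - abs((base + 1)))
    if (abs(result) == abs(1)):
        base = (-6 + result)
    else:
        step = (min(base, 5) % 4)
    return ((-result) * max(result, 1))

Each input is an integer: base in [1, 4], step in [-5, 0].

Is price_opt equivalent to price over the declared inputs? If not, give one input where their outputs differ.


Run the pair on base=1, step=-5.
price: result becomes -6; next (abs(result) == abs(1)) evaluates to false; next step becomes 1; next final value 6
price_opt: extra becomes -6; next (abs(1) == abs(extra)) evaluates to false; next step becomes 1; next final value -36
6 and -36 differ, so these are not the same function on this domain.
verdict: not equivalent; witness: base=1, step=-5


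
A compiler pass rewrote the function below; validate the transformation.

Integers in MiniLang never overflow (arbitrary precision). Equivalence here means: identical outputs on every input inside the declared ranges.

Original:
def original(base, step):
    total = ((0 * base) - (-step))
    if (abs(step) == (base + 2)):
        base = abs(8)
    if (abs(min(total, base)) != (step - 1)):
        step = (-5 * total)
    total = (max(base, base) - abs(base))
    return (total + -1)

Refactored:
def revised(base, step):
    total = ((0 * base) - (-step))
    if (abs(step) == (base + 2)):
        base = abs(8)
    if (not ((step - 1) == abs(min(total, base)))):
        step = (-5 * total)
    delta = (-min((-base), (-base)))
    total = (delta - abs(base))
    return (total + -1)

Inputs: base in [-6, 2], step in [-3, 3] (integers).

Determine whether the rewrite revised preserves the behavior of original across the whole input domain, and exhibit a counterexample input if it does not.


Differences: boolean connective usage differs; and local variable names differ; and comparison usage differs; and min/max/abs usage differs; and statement counts differ — yet all 63 inputs agree.
verdict: equivalent


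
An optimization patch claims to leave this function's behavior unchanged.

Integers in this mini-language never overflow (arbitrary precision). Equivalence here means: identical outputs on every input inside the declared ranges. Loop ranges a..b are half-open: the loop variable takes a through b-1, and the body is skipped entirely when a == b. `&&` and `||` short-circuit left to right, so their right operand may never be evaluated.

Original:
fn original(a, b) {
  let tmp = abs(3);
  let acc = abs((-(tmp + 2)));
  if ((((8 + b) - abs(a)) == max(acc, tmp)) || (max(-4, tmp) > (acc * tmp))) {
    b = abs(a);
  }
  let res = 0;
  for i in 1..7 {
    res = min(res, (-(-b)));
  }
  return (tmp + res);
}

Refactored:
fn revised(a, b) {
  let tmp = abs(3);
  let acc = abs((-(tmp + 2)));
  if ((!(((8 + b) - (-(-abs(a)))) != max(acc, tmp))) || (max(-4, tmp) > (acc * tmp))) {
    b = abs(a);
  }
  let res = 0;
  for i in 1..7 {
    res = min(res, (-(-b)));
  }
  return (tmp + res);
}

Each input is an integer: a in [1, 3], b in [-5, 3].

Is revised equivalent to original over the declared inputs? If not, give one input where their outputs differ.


Differences: boolean connective usage differs; comparison usage differs — yet all 27 inputs agree.
verdict: equivalent


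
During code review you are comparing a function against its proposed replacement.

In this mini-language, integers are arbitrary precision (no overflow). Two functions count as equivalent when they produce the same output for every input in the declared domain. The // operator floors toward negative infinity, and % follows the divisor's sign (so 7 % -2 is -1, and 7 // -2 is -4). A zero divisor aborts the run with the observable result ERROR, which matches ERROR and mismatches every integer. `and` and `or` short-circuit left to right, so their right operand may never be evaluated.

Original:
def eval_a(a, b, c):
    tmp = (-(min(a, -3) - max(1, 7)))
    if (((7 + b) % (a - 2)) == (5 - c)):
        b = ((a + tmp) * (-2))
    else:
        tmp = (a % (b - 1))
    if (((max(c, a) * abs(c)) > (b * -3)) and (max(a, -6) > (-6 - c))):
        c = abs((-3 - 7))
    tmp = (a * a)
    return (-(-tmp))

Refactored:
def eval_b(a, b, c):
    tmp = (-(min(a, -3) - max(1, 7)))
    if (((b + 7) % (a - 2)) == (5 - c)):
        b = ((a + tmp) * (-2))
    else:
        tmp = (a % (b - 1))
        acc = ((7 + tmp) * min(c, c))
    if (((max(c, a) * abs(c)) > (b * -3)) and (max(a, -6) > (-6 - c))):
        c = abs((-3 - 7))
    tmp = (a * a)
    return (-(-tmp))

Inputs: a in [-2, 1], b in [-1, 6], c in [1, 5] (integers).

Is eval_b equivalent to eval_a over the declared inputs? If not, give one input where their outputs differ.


The two versions differ — the changes include statement counts differ; arithmetic usage differs; constant usage differs; local variable names differ; min/max/abs usage differs.
Tracing a=-1, b=3, c=1: eval_a: tmp=10, then (((7 + b) % (a - 2)) == (5 - c)) is false, then tmp=1, then (((max(c, a) * abs(c)) > (b * -3)) and (max(a, -6) > (-6 - c))) is true, then c=10, then tmp=1, then returns 1 | eval_b: tmp=10, then (((b + 7) % (a - 2)) == (5 - c)) is false, then tmp=1, then acc=8, then (((max(c, a) * abs(c)) > (b * -3)) and (max(a, -6) > (-6 - c))) is true, then c=10, then tmp=1, then returns 1 — matching result 1.
Sweeping the whole domain (160 inputs) finds no disagreement.
verdict: equivalent


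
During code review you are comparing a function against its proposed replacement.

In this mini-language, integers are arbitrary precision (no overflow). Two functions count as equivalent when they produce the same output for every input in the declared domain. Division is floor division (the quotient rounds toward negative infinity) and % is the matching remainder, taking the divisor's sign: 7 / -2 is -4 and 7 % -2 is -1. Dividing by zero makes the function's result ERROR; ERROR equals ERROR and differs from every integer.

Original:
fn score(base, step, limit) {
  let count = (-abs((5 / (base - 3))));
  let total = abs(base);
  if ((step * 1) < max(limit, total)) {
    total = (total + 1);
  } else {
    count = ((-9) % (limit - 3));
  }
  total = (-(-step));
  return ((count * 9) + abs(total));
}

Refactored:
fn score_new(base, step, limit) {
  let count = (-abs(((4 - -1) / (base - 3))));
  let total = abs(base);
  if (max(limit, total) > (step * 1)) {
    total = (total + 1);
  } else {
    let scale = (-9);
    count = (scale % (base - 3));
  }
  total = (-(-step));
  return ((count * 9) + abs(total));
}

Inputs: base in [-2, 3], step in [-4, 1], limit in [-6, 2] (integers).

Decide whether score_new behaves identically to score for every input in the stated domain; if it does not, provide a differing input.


There is a counterexample at base=-1, step=1, limit=-6: 1 on one side, -8 on the other.
score: count = -2; total = 1; ((step * 1) < max(limit, total)) -> false; count = 0; total = 1; return 1
score_new: count = -2; total = 1; (max(limit, total) > (step * 1)) -> false; scale = -9; count = -1; total = 1; return -8
verdict: not equivalent; witness: base=-1, step=1, limit=-6


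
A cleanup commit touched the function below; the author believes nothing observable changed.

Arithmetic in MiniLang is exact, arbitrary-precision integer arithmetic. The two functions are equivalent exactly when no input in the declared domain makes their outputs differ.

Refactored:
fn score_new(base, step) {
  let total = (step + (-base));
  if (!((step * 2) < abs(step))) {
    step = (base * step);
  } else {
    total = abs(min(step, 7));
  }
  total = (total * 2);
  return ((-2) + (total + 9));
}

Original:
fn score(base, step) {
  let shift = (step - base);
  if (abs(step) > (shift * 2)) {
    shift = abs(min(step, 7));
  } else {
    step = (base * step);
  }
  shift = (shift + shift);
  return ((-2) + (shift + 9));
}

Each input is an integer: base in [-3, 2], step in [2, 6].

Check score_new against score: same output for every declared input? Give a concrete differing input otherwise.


The rewrite breaks on base=2, step=2, where the results are 11 and 7.
score: shift=0, then (abs(step) > (shift * 2)) is true, then shift=2, then shift=4, then returns 11
score_new: total=0, then (!((step * 2) < abs(step))) is true, then step=4, then total=0, then returns 7
verdict: not equivalent; witness: base=2, step=2


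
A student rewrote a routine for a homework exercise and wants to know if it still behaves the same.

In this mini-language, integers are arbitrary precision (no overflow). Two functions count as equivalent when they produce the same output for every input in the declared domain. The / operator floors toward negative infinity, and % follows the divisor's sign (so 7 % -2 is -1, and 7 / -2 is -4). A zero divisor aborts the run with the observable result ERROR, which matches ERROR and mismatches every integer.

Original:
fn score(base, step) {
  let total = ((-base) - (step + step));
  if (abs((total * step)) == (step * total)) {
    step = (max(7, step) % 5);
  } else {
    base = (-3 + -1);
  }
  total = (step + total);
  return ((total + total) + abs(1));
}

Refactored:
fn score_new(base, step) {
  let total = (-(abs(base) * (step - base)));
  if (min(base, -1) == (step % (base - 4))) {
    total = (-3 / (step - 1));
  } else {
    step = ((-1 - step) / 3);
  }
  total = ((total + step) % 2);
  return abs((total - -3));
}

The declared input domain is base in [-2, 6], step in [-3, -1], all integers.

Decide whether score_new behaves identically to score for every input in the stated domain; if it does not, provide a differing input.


Input base=-2, step=-3: 11 from score versus 3 from score_new.
verdict: not equivalent; witness: base=-2, step=-3


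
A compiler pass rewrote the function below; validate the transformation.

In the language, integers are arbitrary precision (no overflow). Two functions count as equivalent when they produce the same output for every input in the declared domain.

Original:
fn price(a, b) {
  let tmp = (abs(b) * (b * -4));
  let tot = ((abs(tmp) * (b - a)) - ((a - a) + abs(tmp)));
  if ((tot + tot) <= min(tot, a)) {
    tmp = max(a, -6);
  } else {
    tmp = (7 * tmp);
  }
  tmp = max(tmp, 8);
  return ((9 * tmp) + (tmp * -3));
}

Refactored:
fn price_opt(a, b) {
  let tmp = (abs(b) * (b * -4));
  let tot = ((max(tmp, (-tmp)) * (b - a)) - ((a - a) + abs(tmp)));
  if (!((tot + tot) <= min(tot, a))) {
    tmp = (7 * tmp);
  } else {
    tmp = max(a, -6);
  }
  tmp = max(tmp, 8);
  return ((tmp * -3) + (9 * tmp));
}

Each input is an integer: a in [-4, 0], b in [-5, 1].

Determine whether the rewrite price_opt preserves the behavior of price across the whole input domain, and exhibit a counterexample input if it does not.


The two are interchangeable: min/max/abs usage differs, and boolean connective usage differs, and every declared input agrees.
One worked example (a=-1, b=-4) — price: tmp := 64 | tot := -256 | ((tot + tot) <= min(tot, a)): true | tmp := -1 | tmp := 8 | result 48; price_opt: tmp := 64 | tot := -256 | (!((tot + tot) <= min(tot, a))): false | tmp := -1 | tmp := 8 | result 48; agreement on 48.
Sweeping the whole domain (35 inputs) finds no disagreement.
verdict: equivalent


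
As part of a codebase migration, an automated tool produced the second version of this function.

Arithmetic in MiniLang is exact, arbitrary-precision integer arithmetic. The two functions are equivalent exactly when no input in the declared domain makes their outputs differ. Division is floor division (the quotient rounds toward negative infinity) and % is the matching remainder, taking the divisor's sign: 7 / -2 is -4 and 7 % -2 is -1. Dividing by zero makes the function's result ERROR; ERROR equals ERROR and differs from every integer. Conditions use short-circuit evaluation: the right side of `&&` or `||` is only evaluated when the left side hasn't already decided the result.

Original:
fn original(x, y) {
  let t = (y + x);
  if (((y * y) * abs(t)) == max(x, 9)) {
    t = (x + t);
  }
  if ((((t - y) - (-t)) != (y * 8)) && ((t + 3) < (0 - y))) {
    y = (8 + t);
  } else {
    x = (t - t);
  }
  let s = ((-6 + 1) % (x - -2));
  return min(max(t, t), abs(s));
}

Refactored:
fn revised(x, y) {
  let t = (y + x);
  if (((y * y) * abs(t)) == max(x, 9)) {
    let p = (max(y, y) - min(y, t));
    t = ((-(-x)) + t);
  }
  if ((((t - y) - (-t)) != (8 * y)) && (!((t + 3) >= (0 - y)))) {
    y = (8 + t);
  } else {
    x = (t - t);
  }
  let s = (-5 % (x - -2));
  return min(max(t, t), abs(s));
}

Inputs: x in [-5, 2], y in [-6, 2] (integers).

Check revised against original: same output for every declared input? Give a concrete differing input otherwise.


Differences: statement counts differ; and boolean connective usage differs; and constant usage differs; and arithmetic usage differs; and min/max/abs usage differs; and local variable names differ; and comparison usage differs — yet all 72 inputs agree.
verdict: equivalent


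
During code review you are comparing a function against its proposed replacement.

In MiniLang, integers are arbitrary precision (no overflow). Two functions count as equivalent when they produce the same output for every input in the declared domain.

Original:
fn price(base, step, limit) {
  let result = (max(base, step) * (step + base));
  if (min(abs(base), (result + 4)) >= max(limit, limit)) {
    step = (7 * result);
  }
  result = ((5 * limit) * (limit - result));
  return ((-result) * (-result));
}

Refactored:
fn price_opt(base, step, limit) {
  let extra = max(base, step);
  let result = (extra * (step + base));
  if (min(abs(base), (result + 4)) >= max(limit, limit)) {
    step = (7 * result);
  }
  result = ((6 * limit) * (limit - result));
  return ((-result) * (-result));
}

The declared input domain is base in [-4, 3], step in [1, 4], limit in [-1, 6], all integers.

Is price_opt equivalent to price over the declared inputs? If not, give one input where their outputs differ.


These are not equivalent — on base=-4, step=1, limit=-1 the outputs split (100 vs 144).
price: result = -3; (min(abs(base), (result + 4)) >= max(limit, limit)) -> true; step = -21; result = -10; return 100
price_opt: extra = 1; result = -3; (min(abs(base), (result + 4)) >= max(limit, limit)) -> true; step = -21; result = -12; return 144
verdict: not equivalent; witness: base=-4, step=1, limit=-1


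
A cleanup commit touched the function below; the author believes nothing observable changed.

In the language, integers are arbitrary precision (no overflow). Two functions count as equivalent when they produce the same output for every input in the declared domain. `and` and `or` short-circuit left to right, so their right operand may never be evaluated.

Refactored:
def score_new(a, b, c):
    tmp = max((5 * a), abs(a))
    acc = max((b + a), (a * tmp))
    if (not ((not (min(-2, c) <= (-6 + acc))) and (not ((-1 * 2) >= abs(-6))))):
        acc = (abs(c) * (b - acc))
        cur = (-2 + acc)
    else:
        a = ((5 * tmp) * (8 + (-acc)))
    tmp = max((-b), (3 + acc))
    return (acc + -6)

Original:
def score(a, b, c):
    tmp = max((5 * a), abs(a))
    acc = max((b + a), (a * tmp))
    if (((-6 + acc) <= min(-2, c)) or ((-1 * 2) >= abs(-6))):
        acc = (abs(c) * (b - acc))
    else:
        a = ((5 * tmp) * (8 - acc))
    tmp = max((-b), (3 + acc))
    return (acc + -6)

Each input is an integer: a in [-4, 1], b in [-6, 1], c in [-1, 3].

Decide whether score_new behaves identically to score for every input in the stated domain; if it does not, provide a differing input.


There is a counterexample at a=-4, b=-6, c=-1: -2 on one side, -16 on the other.
score: tmp=4, then acc=-10, then (((-6 + acc) <= min(-2, c)) or ((-1 * 2) >= abs(-6))) is true, then acc=4, then tmp=7, then returns -2
score_new: tmp=4, then acc=-10, then (not ((not (min(-2, c) <= (-6 + acc))) and (not ((-1 * 2) >= abs(-6))))) is false, then a=360, then tmp=6, then returns -16
verdict: not equivalent; witness: a=-4, b=-6, c=-1


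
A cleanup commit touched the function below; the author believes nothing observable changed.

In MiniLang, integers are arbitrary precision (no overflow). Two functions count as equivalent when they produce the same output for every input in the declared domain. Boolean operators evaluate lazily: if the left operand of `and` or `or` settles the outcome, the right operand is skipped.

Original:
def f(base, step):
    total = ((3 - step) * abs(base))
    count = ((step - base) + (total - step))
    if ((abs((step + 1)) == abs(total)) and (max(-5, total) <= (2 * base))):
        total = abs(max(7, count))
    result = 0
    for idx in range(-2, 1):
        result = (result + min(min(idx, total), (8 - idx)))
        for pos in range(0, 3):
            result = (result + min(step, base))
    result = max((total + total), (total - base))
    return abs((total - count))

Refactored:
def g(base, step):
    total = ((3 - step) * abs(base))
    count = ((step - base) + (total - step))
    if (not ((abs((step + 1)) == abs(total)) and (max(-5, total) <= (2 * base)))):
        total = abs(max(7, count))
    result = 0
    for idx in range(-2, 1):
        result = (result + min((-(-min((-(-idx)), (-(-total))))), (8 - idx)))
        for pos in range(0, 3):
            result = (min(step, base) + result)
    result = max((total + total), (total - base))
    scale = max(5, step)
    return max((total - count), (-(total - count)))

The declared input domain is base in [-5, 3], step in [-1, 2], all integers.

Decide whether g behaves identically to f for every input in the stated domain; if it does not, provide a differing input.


Run the pair on base=-5, step=-1.
f: total=20, then count=25, then ((abs((step + 1)) == abs(total)) and (max(-5, total) <= (2 * base))) is false, then result=0, then (idx=-2), then result=-2, then (pos=0), then result=-7, then (pos=1), then result=-12, then (pos=2), then result=-17, then (idx=-1), then result=-18, then (pos=0), then result=-23, then (pos=1), then result=-28, then (pos=2), then result=-33, then (idx=0), then result=-33, then (pos=0), then result=-38, then (pos=1), then result=-43, then (pos=2), then result=-48, then result=40, then returns 5
g: total=20, then count=25, then (not ((abs((step + 1)) == abs(total)) and (max(-5, total) <= (2 * base)))) is true, then total=25, then result=0, then (idx=-2), then result=-2, then (pos=0), then result=-7, then (pos=1), then result=-12, then (pos=2), then result=-17, then (idx=-1), then result=-18, then (pos=0), then result=-23, then (pos=1), then result=-28, then (pos=2), then result=-33, then (idx=0), then result=-33, then (pos=0), then result=-38, then (pos=1), then result=-43, then (pos=2), then result=-48, then result=50, then scale=5, then returns 0
5 and 0 differ, so these are not the same function on this domain.
verdict: not equivalent; witness: base=-5, step=-1


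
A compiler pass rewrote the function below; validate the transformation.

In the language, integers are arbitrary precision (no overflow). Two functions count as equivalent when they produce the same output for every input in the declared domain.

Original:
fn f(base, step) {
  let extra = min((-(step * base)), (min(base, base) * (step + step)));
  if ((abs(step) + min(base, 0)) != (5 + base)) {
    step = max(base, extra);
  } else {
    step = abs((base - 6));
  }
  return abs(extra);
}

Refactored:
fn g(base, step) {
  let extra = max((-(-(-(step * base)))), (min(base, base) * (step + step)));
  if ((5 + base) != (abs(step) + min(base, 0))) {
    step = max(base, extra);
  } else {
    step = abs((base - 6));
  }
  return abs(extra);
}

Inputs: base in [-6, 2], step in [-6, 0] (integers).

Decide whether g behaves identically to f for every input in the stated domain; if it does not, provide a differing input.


Not equivalent: base=-6, step=-6 separates them (36 vs 72).
f: extra becomes -36; next ((abs(step) + min(base, 0)) != (5 + base)) evaluates to true; next step becomes -6; next final value 36
g: extra becomes 72; next ((5 + base) != (abs(step) + min(base, 0))) evaluates to true; next step becomes 72; next final value 72
verdict: not equivalent; witness: base=-6, step=-6


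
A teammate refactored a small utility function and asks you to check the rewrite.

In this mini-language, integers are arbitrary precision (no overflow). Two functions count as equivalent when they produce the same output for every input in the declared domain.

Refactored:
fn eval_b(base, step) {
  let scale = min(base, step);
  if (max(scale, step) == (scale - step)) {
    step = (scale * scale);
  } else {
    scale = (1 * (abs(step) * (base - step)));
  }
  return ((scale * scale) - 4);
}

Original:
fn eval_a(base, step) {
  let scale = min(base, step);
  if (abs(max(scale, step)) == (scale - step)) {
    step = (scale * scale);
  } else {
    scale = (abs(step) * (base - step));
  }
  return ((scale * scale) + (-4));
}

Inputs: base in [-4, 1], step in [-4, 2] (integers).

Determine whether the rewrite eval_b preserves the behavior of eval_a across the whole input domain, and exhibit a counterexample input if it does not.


Evaluate both at base=-2, step=-1.
eval_a: scale = -2; (abs(max(scale, step)) == (scale - step)) -> false; scale = -1; return -3
eval_b: scale = -2; (max(scale, step) == (scale - step)) -> true; step = 4; return 0
-3 != 0, so the rewrite changes behavior.
verdict: not equivalent; witness: base=-2, step=-1


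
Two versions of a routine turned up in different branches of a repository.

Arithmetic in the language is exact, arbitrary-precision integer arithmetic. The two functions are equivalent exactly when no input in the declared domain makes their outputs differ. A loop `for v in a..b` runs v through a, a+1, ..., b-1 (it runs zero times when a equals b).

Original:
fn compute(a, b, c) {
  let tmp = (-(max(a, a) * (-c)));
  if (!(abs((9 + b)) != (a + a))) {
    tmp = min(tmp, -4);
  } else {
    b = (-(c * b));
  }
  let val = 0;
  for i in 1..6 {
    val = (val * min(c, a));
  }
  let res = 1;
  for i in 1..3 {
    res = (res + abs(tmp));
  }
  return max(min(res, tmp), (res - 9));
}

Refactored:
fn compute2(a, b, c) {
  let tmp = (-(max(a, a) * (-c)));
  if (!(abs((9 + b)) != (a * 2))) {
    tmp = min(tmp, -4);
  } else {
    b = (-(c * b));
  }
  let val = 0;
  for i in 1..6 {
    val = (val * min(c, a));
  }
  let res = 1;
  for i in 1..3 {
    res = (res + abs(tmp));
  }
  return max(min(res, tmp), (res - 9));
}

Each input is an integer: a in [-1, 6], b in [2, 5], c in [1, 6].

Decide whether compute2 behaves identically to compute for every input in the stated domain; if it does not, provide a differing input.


Side by side, the visible changes include: arithmetic usage differs, plus constant usage differs.
One worked example (a=5, b=2, c=3) — compute: tmp := 15 | (!(abs((9 + b)) != (a + a))): false | b := -6 | val := 0 | iter i=1: | val := 0 | iter i=2: | val := 0 | iter i=3: | val := 0 | iter i=4: | val := 0 | iter i=5: | val := 0 | res := 1 | iter i=1: | res := 16 | iter i=2: | res := 31 | result 22; compute2: tmp := 15 | (!(abs((9 + b)) != (a * 2))): false | b := -6 | val := 0 | iter i=1: | val := 0 | iter i=2: | val := 0 | iter i=3: | val := 0 | iter i=4: | val := 0 | iter i=5: | val := 0 | res := 1 | iter i=1: | res := 16 | iter i=2: | res := 31 | result 22; agreement on 22.
Across all 192 domain points the two functions coincide.
verdict: equivalent


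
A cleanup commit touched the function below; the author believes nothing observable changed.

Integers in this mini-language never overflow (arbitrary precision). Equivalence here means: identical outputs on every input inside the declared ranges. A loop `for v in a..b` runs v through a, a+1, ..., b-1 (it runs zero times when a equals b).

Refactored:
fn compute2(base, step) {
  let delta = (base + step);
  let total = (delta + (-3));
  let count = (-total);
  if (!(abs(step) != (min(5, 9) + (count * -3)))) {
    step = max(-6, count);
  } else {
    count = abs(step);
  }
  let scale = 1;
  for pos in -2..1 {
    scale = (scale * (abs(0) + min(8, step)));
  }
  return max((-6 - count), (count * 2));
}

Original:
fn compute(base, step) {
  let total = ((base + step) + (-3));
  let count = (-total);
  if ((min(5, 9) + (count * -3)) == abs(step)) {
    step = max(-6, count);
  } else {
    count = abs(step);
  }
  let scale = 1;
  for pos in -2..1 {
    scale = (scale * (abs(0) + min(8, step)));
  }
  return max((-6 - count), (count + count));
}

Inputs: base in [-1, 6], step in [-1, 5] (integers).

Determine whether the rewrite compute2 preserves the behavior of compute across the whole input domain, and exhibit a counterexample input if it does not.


The two versions differ — the changes include comparison usage differs, statement counts differ, local variable names differ, constant usage differs, arithmetic usage differs, boolean connective usage differs.
Spot check at base=4, step=0 — compute: total=1, then count=-1, then ((min(5, 9) + (count * -3)) == abs(step)) is false, then count=0, then scale=1, then (pos=-2), then scale=0, then (pos=-1), then scale=0, then (pos=0), then scale=0, then returns 0. compute2: delta=4, then total=1, then count=-1, then (!(abs(step) != (min(5, 9) + (count * -3)))) is false, then count=0, then scale=1, then (pos=-2), then scale=0, then (pos=-1), then scale=0, then (pos=0), then scale=0, then returns 0. Both give 0.
An exhaustive pass over the 56 declared inputs shows identical outputs.
verdict: equivalent


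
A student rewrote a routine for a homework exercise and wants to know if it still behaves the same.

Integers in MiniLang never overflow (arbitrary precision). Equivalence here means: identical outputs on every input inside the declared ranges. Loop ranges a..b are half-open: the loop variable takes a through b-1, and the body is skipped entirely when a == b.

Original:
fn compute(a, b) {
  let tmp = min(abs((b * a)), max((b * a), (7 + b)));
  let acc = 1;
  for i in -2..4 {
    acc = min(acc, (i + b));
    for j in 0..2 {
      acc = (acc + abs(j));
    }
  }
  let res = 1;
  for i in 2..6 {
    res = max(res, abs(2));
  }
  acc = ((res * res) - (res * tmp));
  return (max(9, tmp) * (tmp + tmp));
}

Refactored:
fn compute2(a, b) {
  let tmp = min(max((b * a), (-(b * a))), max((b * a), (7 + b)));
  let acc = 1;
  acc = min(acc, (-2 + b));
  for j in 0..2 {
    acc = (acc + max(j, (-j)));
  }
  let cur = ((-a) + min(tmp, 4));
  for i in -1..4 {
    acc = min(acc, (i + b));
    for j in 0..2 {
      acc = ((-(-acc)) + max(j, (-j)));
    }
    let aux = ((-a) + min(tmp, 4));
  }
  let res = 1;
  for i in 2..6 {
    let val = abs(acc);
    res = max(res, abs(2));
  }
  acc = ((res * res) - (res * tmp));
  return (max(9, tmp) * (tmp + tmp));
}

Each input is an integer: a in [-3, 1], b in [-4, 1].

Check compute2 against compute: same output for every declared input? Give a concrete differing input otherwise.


Reading the diff, among the changes: min/max/abs usage differs, arithmetic usage differs, statement counts differ, local variable names differ, constant usage differs, loop structure differs.
One worked example (a=1, b=-1) — compute: tmp := 1 | acc := 1 | iter i=-2: | acc := -3 | iter j=0: | acc := -3 | iter j=1: | acc := -2 | iter i=-1: | acc := -2 | iter j=0: | acc := -2 | iter j=1: | acc := -1 | iter i=0: | acc := -1 | iter j=0: | acc := -1 | iter j=1: | acc := 0 | iter i=1: | acc := 0 | iter j=0: | acc := 0 | iter j=1: | acc := 1 | iter i=2: | acc := 1 | iter j=0: | acc := 1 | iter j=1: | acc := 2 | iter i=3: | acc := 2 | iter j=0: | acc := 2 | iter j=1: | acc := 3 | res := 1 | iter i=2: | res := 2 | iter i=3: | res := 2 | iter i=4: | res := 2 | iter i=5: | res := 2 | acc := 2 | result 18; compute2: tmp := 1 | acc := 1 | acc := -3 | iter j=0: | acc := -3 | iter j=1: | acc := -2 | cur := 0 | iter i=-1: | acc := -2 | iter j=0: | acc := -2 | iter j=1: | acc := -1 | aux := 0 | iter i=0: | acc := -1 | iter j=0: | acc := -1 | iter j=1: | acc := 0 | aux := 0 | iter i=1: | acc := 0 | iter j=0: | acc := 0 | iter j=1: | acc := 1 | aux := 0 | iter i=2: | acc := 1 | iter j=0: | acc := 1 | iter j=1: | acc := 2 | aux := 0 | iter i=3: | acc := 2 | iter j=0: | acc := 2 | iter j=1: | acc := 3 | aux := 0 | res := 1 | iter i=2: | val := 3 | res := 2 | iter i=3: | val := 3 | res := 2 | iter i=4: | val := 3 | res := 2 | iter i=5: | val := 3 | res := 2 | acc := 2 | result 18; agreement on 18.
Every one of the 30 inputs gives matching results.
verdict: equivalent


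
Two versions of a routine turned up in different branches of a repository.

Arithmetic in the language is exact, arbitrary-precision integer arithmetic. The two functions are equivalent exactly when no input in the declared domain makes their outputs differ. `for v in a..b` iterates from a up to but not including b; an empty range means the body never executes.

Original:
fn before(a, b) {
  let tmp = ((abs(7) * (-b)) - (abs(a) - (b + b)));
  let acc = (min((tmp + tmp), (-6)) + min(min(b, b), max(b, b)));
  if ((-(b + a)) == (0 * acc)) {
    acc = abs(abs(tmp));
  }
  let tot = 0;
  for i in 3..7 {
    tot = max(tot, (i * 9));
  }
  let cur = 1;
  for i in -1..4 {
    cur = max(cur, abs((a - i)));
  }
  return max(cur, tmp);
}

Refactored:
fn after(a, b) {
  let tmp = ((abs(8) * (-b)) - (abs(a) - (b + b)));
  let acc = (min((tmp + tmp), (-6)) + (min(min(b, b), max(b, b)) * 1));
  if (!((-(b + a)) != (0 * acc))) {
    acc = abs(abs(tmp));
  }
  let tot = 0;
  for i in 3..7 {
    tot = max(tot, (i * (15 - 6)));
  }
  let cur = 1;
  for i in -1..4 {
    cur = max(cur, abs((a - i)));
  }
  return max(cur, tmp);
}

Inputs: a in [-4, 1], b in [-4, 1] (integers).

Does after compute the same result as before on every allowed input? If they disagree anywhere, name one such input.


Take a=-4, b=-4.
before: tmp := 16 | acc := -10 | ((-(b + a)) == (0 * acc)): false | tot := 0 | iter i=3: | tot := 27 | iter i=4: | tot := 36 | iter i=5: | tot := 45 | iter i=6: | tot := 54 | cur := 1 | iter i=-1: | cur := 3 | iter i=0: | cur := 4 | iter i=1: | cur := 5 | iter i=2: | cur := 6 | iter i=3: | cur := 7 | result 16
after: tmp := 20 | acc := -10 | (!((-(b + a)) != (0 * acc))): false | tot := 0 | iter i=3: | tot := 27 | iter i=4: | tot := 36 | iter i=5: | tot := 45 | iter i=6: | tot := 54 | cur := 1 | iter i=-1: | cur := 3 | iter i=0: | cur := 4 | iter i=1: | cur := 5 | iter i=2: | cur := 6 | iter i=3: | cur := 7 | result 20
16 vs 20 — the two versions disagree here.
verdict: not equivalent; witness: a=-4, b=-4


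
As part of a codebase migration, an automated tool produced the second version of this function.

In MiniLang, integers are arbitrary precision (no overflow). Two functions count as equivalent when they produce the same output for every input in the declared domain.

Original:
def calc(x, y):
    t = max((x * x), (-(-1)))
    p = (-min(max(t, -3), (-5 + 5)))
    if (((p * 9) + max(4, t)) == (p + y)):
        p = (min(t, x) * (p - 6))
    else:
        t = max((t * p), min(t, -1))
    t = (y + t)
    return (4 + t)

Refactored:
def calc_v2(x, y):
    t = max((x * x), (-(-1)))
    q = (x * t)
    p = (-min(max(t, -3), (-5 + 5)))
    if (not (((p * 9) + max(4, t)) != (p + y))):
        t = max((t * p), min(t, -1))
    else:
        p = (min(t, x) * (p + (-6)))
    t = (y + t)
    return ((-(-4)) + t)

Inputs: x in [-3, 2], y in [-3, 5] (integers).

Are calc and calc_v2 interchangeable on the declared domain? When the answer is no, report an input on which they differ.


These are not equivalent — on x=-3, y=-3 the outputs split (1 vs 10).
calc: t becomes 9; next p becomes 0; next (((p * 9) + max(4, t)) == (p + y)) evaluates to false; next t becomes 0; next t becomes -3; next final value 1
calc_v2: t becomes 9; next q becomes -27; next p becomes 0; next (not (((p * 9) + max(4, t)) != (p + y))) evaluates to false; next p becomes 18; next t becomes 6; next final value 10
verdict: not equivalent; witness: x=-3, y=-3


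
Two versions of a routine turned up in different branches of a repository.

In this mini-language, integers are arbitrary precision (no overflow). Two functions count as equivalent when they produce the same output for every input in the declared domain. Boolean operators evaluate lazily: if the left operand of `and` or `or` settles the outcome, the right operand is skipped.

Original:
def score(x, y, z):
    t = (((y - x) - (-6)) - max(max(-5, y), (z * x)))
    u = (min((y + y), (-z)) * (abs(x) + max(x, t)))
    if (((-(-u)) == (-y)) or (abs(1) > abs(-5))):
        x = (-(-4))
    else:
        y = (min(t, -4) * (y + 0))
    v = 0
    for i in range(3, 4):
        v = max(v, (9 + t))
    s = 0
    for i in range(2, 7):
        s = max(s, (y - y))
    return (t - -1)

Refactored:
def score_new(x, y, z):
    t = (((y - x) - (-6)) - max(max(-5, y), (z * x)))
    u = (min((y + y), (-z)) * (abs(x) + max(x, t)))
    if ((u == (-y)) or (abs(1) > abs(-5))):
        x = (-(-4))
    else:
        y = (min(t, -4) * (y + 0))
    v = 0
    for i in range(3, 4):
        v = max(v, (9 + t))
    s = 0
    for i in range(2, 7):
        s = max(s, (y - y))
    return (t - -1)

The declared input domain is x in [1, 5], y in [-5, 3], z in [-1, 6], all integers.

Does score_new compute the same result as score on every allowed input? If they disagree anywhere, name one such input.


Differences: same computation, different form — yet all 360 inputs agree.
verdict: equivalent


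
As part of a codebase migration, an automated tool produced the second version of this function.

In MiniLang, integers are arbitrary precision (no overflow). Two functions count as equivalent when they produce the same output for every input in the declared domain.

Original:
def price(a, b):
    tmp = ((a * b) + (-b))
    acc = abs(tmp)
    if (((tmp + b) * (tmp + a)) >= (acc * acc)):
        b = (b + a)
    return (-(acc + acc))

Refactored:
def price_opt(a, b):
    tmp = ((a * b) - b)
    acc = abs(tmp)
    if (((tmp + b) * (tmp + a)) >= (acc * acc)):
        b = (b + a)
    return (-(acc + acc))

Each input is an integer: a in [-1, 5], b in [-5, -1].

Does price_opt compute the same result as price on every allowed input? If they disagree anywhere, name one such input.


Differences: arithmetic usage differs — yet all 35 inputs agree.
verdict: equivalent


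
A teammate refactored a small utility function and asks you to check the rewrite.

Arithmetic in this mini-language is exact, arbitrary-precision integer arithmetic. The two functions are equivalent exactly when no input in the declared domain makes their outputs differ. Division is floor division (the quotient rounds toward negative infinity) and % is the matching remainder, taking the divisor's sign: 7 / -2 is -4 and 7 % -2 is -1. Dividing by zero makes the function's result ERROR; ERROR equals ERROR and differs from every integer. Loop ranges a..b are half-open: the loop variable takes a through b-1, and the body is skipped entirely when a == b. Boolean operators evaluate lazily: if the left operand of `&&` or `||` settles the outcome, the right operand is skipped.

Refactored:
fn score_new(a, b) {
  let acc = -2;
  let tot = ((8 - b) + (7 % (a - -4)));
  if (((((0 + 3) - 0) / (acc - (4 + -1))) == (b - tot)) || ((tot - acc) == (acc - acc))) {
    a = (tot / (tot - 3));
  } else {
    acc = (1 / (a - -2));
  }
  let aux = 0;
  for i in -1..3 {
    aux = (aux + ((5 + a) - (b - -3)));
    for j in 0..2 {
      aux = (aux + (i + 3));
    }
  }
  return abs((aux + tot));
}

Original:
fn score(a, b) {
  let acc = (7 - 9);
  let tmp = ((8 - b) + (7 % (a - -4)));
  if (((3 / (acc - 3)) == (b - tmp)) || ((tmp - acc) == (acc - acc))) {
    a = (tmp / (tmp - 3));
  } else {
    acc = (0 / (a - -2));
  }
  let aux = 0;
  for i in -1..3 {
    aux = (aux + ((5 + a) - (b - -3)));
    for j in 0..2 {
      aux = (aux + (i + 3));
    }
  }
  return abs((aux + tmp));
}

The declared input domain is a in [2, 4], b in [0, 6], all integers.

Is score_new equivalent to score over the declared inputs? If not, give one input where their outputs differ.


Equivalent. The edit looks behavioral (`0` became `1`), but over these ranges it never changes the outcome.
An exhaustive pass over the 21 declared inputs shows identical outputs.
One worked example (a=2, b=4) — score: acc=-2, then tmp=5, then (((3 / (acc - 3)) == (b - tmp)) || ((tmp - acc) == (acc - acc))) is true, then a=2, then aux=0, then (i=-1), then aux=0, then (j=0), then aux=2, then (j=1), then aux=4, then (i=0), then aux=4, then (j=0), then aux=7, then (j=1), then aux=10, then (i=1), then aux=10, then (j=0), then aux=14, then (j=1), then aux=18, then (i=2), then aux=18, then (j=0), then aux=23, then (j=1), then aux=28, then returns 33; score_new: acc=-2, then tot=5, then (((((0 + 3) - 0) / (acc - (4 + -1))) == (b - tot)) || ((tot - acc) == (acc - acc))) is true, then a=2, then aux=0, then (i=-1), then aux=0, then (j=0), then aux=2, then (j=1), then aux=4, then (i=0), then aux=4, then (j=0), then aux=7, then (j=1), then aux=10, then (i=1), then aux=10, then (j=0), then aux=14, then (j=1), then aux=18, then (i=2), then aux=18, then (j=0), then aux=23, then (j=1), then aux=28, then returns 33; agreement on 33.
verdict: equivalent


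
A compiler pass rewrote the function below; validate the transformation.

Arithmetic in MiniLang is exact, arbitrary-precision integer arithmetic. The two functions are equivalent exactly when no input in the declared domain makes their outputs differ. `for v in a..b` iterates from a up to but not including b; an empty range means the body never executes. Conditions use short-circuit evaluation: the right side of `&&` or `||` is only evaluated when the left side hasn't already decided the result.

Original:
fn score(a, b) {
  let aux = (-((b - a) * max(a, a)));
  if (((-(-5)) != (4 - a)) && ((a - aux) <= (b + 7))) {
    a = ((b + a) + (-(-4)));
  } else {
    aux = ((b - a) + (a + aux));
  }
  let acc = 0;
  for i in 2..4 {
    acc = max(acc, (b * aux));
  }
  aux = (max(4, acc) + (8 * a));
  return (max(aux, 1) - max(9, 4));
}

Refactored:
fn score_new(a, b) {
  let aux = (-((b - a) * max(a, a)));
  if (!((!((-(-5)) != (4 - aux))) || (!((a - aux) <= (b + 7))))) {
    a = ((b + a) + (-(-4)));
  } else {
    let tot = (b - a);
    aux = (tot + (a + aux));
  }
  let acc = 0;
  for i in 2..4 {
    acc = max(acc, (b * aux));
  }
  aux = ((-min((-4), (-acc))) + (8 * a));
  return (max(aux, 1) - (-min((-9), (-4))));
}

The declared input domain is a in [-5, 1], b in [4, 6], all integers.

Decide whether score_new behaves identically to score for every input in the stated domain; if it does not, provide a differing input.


On input a=-1, b=4, score returns 19 while score_new returns 67.
verdict: not equivalent; witness: a=-1, b=4
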